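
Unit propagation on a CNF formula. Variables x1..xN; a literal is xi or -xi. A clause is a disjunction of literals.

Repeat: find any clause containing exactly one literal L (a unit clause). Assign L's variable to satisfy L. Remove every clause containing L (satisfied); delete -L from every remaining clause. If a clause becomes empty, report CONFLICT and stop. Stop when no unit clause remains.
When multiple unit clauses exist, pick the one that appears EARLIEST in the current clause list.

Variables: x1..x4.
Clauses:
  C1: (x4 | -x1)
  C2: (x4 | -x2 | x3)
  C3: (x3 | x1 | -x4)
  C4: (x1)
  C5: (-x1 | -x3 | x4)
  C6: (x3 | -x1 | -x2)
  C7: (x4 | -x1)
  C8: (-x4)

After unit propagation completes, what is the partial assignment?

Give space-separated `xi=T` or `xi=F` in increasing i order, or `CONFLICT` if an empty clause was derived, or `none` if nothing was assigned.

unit clause [1] forces x1=T; simplify:
  drop -1 from [4, -1] -> [4]
  drop -1 from [-1, -3, 4] -> [-3, 4]
  drop -1 from [3, -1, -2] -> [3, -2]
  drop -1 from [4, -1] -> [4]
  satisfied 2 clause(s); 6 remain; assigned so far: [1]
unit clause [4] forces x4=T; simplify:
  drop -4 from [-4] -> [] (empty!)
  satisfied 4 clause(s); 2 remain; assigned so far: [1, 4]
CONFLICT (empty clause)

Answer: CONFLICT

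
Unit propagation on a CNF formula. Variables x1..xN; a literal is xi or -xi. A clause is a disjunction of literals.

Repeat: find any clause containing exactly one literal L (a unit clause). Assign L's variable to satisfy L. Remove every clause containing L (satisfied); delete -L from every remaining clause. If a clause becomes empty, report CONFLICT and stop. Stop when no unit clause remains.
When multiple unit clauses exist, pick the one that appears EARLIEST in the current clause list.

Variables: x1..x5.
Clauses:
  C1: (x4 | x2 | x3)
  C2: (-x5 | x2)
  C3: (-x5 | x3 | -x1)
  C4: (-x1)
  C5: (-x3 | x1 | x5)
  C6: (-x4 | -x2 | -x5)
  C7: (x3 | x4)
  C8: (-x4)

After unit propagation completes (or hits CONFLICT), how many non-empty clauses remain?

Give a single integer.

unit clause [-1] forces x1=F; simplify:
  drop 1 from [-3, 1, 5] -> [-3, 5]
  satisfied 2 clause(s); 6 remain; assigned so far: [1]
unit clause [-4] forces x4=F; simplify:
  drop 4 from [4, 2, 3] -> [2, 3]
  drop 4 from [3, 4] -> [3]
  satisfied 2 clause(s); 4 remain; assigned so far: [1, 4]
unit clause [3] forces x3=T; simplify:
  drop -3 from [-3, 5] -> [5]
  satisfied 2 clause(s); 2 remain; assigned so far: [1, 3, 4]
unit clause [5] forces x5=T; simplify:
  drop -5 from [-5, 2] -> [2]
  satisfied 1 clause(s); 1 remain; assigned so far: [1, 3, 4, 5]
unit clause [2] forces x2=T; simplify:
  satisfied 1 clause(s); 0 remain; assigned so far: [1, 2, 3, 4, 5]

Answer: 0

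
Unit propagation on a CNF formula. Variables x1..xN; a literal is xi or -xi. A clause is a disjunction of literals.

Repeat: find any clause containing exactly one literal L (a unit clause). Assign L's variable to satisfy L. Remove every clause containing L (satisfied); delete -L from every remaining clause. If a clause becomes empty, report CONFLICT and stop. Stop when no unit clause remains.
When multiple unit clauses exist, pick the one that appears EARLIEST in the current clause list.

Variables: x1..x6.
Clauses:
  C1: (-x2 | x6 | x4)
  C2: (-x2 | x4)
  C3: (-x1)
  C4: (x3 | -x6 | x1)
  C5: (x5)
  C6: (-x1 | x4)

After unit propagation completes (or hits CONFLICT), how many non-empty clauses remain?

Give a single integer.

unit clause [-1] forces x1=F; simplify:
  drop 1 from [3, -6, 1] -> [3, -6]
  satisfied 2 clause(s); 4 remain; assigned so far: [1]
unit clause [5] forces x5=T; simplify:
  satisfied 1 clause(s); 3 remain; assigned so far: [1, 5]

Answer: 3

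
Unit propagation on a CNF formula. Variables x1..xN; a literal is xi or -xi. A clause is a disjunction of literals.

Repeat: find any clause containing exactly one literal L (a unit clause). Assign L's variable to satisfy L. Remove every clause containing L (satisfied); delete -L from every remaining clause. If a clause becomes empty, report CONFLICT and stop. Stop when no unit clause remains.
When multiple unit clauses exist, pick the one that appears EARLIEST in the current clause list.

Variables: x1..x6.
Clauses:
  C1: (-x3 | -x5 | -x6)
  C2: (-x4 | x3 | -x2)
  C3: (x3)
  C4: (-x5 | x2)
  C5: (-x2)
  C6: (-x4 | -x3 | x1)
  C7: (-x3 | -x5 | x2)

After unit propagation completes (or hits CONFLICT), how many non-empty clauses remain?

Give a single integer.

Answer: 1

Derivation:
unit clause [3] forces x3=T; simplify:
  drop -3 from [-3, -5, -6] -> [-5, -6]
  drop -3 from [-4, -3, 1] -> [-4, 1]
  drop -3 from [-3, -5, 2] -> [-5, 2]
  satisfied 2 clause(s); 5 remain; assigned so far: [3]
unit clause [-2] forces x2=F; simplify:
  drop 2 from [-5, 2] -> [-5]
  drop 2 from [-5, 2] -> [-5]
  satisfied 1 clause(s); 4 remain; assigned so far: [2, 3]
unit clause [-5] forces x5=F; simplify:
  satisfied 3 clause(s); 1 remain; assigned so far: [2, 3, 5]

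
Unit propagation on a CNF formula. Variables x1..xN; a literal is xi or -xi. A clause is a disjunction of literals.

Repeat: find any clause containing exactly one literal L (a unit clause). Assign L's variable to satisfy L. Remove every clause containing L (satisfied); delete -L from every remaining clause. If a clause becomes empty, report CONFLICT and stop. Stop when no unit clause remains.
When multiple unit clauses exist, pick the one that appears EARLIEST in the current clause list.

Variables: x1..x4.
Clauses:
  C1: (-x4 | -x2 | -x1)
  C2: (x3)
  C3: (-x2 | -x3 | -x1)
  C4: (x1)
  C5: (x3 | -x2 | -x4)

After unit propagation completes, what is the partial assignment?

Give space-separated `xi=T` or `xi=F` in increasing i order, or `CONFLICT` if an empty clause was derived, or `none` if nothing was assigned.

unit clause [3] forces x3=T; simplify:
  drop -3 from [-2, -3, -1] -> [-2, -1]
  satisfied 2 clause(s); 3 remain; assigned so far: [3]
unit clause [1] forces x1=T; simplify:
  drop -1 from [-4, -2, -1] -> [-4, -2]
  drop -1 from [-2, -1] -> [-2]
  satisfied 1 clause(s); 2 remain; assigned so far: [1, 3]
unit clause [-2] forces x2=F; simplify:
  satisfied 2 clause(s); 0 remain; assigned so far: [1, 2, 3]

Answer: x1=T x2=F x3=T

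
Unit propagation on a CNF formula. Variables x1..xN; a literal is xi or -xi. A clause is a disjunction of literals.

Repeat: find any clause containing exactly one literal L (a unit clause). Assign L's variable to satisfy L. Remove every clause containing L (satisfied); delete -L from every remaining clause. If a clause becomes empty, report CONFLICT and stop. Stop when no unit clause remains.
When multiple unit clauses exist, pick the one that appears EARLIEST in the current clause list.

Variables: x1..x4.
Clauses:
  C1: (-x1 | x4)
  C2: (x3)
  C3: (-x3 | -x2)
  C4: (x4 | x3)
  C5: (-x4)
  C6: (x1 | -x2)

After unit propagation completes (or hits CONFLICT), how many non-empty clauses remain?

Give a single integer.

unit clause [3] forces x3=T; simplify:
  drop -3 from [-3, -2] -> [-2]
  satisfied 2 clause(s); 4 remain; assigned so far: [3]
unit clause [-2] forces x2=F; simplify:
  satisfied 2 clause(s); 2 remain; assigned so far: [2, 3]
unit clause [-4] forces x4=F; simplify:
  drop 4 from [-1, 4] -> [-1]
  satisfied 1 clause(s); 1 remain; assigned so far: [2, 3, 4]
unit clause [-1] forces x1=F; simplify:
  satisfied 1 clause(s); 0 remain; assigned so far: [1, 2, 3, 4]

Answer: 0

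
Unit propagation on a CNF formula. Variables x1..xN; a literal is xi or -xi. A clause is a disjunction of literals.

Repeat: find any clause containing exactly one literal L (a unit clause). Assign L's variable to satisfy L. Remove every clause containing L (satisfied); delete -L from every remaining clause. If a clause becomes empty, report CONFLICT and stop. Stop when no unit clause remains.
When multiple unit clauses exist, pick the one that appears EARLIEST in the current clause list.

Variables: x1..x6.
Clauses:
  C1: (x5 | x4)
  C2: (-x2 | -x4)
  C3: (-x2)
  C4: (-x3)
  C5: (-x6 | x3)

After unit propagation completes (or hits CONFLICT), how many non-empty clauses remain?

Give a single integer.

unit clause [-2] forces x2=F; simplify:
  satisfied 2 clause(s); 3 remain; assigned so far: [2]
unit clause [-3] forces x3=F; simplify:
  drop 3 from [-6, 3] -> [-6]
  satisfied 1 clause(s); 2 remain; assigned so far: [2, 3]
unit clause [-6] forces x6=F; simplify:
  satisfied 1 clause(s); 1 remain; assigned so far: [2, 3, 6]

Answer: 1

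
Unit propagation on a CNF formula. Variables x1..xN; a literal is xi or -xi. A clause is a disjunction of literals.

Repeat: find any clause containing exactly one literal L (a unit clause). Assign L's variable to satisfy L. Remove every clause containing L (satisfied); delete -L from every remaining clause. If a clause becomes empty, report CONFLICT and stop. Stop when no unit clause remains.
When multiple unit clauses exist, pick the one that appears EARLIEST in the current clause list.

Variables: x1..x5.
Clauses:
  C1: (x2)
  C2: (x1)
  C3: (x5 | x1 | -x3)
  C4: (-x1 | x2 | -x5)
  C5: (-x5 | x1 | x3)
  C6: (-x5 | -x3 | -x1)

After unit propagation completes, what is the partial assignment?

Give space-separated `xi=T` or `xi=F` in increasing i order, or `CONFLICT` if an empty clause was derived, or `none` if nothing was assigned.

Answer: x1=T x2=T

Derivation:
unit clause [2] forces x2=T; simplify:
  satisfied 2 clause(s); 4 remain; assigned so far: [2]
unit clause [1] forces x1=T; simplify:
  drop -1 from [-5, -3, -1] -> [-5, -3]
  satisfied 3 clause(s); 1 remain; assigned so far: [1, 2]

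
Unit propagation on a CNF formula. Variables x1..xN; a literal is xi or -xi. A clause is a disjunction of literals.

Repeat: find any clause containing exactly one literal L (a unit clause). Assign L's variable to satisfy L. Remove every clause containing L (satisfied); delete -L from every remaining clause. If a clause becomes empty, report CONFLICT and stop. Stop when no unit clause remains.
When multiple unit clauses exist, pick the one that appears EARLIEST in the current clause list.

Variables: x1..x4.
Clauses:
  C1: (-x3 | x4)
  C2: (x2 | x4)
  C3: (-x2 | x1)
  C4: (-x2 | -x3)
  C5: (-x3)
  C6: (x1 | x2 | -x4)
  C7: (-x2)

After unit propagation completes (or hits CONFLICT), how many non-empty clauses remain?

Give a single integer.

Answer: 0

Derivation:
unit clause [-3] forces x3=F; simplify:
  satisfied 3 clause(s); 4 remain; assigned so far: [3]
unit clause [-2] forces x2=F; simplify:
  drop 2 from [2, 4] -> [4]
  drop 2 from [1, 2, -4] -> [1, -4]
  satisfied 2 clause(s); 2 remain; assigned so far: [2, 3]
unit clause [4] forces x4=T; simplify:
  drop -4 from [1, -4] -> [1]
  satisfied 1 clause(s); 1 remain; assigned so far: [2, 3, 4]
unit clause [1] forces x1=T; simplify:
  satisfied 1 clause(s); 0 remain; assigned so far: [1, 2, 3, 4]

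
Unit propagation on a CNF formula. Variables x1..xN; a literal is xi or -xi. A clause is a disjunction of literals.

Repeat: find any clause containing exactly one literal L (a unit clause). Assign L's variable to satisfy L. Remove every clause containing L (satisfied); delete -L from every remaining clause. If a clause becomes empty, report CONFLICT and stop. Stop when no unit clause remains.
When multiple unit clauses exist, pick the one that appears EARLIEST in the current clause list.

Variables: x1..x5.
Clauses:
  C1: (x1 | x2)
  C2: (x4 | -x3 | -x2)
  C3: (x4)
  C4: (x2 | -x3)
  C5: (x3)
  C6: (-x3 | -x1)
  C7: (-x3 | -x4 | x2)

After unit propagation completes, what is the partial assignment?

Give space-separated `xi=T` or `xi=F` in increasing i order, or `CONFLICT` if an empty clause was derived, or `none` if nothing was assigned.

unit clause [4] forces x4=T; simplify:
  drop -4 from [-3, -4, 2] -> [-3, 2]
  satisfied 2 clause(s); 5 remain; assigned so far: [4]
unit clause [3] forces x3=T; simplify:
  drop -3 from [2, -3] -> [2]
  drop -3 from [-3, -1] -> [-1]
  drop -3 from [-3, 2] -> [2]
  satisfied 1 clause(s); 4 remain; assigned so far: [3, 4]
unit clause [2] forces x2=T; simplify:
  satisfied 3 clause(s); 1 remain; assigned so far: [2, 3, 4]
unit clause [-1] forces x1=F; simplify:
  satisfied 1 clause(s); 0 remain; assigned so far: [1, 2, 3, 4]

Answer: x1=F x2=T x3=T x4=T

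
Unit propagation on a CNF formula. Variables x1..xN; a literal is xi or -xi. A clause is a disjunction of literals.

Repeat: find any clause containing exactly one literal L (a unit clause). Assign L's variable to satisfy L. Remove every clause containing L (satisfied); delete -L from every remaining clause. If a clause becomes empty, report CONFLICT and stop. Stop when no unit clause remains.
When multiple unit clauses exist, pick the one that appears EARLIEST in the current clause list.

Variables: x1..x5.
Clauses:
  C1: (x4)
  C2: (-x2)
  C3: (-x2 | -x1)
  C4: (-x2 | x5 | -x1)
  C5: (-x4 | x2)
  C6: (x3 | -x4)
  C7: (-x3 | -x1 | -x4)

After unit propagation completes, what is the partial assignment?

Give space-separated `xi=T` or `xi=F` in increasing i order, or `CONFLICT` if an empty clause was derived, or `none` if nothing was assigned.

Answer: CONFLICT

Derivation:
unit clause [4] forces x4=T; simplify:
  drop -4 from [-4, 2] -> [2]
  drop -4 from [3, -4] -> [3]
  drop -4 from [-3, -1, -4] -> [-3, -1]
  satisfied 1 clause(s); 6 remain; assigned so far: [4]
unit clause [-2] forces x2=F; simplify:
  drop 2 from [2] -> [] (empty!)
  satisfied 3 clause(s); 3 remain; assigned so far: [2, 4]
CONFLICT (empty clause)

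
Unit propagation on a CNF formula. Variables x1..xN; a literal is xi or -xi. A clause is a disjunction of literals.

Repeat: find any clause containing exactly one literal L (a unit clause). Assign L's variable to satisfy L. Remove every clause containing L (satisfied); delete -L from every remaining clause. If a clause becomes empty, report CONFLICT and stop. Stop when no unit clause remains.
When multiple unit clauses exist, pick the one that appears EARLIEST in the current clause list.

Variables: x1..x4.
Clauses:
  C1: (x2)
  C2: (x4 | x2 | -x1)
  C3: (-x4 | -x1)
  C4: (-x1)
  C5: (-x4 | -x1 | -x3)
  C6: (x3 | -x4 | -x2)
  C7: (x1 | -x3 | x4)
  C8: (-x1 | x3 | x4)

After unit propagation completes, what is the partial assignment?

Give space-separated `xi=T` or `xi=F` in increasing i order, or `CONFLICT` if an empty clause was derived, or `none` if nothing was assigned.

unit clause [2] forces x2=T; simplify:
  drop -2 from [3, -4, -2] -> [3, -4]
  satisfied 2 clause(s); 6 remain; assigned so far: [2]
unit clause [-1] forces x1=F; simplify:
  drop 1 from [1, -3, 4] -> [-3, 4]
  satisfied 4 clause(s); 2 remain; assigned so far: [1, 2]

Answer: x1=F x2=T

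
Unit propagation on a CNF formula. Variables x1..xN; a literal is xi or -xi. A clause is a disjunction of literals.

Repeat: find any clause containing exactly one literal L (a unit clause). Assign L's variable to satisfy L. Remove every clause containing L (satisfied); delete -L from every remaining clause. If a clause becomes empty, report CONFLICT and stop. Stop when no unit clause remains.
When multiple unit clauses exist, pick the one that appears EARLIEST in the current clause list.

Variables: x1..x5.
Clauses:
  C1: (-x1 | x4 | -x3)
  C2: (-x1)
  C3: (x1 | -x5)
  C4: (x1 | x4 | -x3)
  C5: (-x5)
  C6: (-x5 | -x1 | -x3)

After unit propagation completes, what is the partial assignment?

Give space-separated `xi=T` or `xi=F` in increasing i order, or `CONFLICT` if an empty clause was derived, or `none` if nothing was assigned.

Answer: x1=F x5=F

Derivation:
unit clause [-1] forces x1=F; simplify:
  drop 1 from [1, -5] -> [-5]
  drop 1 from [1, 4, -3] -> [4, -3]
  satisfied 3 clause(s); 3 remain; assigned so far: [1]
unit clause [-5] forces x5=F; simplify:
  satisfied 2 clause(s); 1 remain; assigned so far: [1, 5]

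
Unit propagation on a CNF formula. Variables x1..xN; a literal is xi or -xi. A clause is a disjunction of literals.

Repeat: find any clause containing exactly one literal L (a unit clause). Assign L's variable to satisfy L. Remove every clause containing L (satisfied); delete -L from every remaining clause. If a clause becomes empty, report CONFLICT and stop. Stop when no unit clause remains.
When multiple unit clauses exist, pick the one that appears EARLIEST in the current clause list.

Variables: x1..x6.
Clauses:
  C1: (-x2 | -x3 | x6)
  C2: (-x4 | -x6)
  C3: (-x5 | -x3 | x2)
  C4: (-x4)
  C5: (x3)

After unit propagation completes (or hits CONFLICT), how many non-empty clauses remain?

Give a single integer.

unit clause [-4] forces x4=F; simplify:
  satisfied 2 clause(s); 3 remain; assigned so far: [4]
unit clause [3] forces x3=T; simplify:
  drop -3 from [-2, -3, 6] -> [-2, 6]
  drop -3 from [-5, -3, 2] -> [-5, 2]
  satisfied 1 clause(s); 2 remain; assigned so far: [3, 4]

Answer: 2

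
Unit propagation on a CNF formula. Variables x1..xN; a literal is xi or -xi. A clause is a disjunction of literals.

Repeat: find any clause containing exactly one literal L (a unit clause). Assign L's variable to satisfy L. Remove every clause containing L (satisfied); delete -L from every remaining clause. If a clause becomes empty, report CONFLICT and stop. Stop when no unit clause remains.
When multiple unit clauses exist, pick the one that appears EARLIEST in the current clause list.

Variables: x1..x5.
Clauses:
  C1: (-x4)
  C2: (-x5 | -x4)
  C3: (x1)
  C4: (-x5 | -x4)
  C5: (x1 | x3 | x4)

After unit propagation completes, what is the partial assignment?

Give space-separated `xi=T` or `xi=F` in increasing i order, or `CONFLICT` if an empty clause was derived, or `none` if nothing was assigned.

Answer: x1=T x4=F

Derivation:
unit clause [-4] forces x4=F; simplify:
  drop 4 from [1, 3, 4] -> [1, 3]
  satisfied 3 clause(s); 2 remain; assigned so far: [4]
unit clause [1] forces x1=T; simplify:
  satisfied 2 clause(s); 0 remain; assigned so far: [1, 4]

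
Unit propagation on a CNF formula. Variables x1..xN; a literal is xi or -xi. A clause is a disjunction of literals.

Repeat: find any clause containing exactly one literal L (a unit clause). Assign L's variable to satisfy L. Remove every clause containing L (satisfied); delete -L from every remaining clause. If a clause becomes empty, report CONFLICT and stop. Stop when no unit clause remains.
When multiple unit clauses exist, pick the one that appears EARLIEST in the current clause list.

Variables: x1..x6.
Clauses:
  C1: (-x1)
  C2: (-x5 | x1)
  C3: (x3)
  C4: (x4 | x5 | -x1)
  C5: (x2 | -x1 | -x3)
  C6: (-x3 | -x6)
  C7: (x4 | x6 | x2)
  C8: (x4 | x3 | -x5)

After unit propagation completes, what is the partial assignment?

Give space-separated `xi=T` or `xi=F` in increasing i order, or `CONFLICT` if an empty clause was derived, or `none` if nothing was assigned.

unit clause [-1] forces x1=F; simplify:
  drop 1 from [-5, 1] -> [-5]
  satisfied 3 clause(s); 5 remain; assigned so far: [1]
unit clause [-5] forces x5=F; simplify:
  satisfied 2 clause(s); 3 remain; assigned so far: [1, 5]
unit clause [3] forces x3=T; simplify:
  drop -3 from [-3, -6] -> [-6]
  satisfied 1 clause(s); 2 remain; assigned so far: [1, 3, 5]
unit clause [-6] forces x6=F; simplify:
  drop 6 from [4, 6, 2] -> [4, 2]
  satisfied 1 clause(s); 1 remain; assigned so far: [1, 3, 5, 6]

Answer: x1=F x3=T x5=F x6=F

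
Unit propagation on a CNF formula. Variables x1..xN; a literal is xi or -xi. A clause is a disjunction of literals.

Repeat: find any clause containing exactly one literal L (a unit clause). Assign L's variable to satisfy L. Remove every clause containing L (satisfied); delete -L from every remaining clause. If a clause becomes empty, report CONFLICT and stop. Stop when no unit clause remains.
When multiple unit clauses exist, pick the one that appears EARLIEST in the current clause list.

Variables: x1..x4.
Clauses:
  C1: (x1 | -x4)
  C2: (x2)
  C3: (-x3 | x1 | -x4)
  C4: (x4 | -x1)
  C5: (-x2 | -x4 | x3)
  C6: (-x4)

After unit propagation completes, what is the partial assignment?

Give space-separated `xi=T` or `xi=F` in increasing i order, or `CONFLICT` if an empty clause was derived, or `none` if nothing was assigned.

unit clause [2] forces x2=T; simplify:
  drop -2 from [-2, -4, 3] -> [-4, 3]
  satisfied 1 clause(s); 5 remain; assigned so far: [2]
unit clause [-4] forces x4=F; simplify:
  drop 4 from [4, -1] -> [-1]
  satisfied 4 clause(s); 1 remain; assigned so far: [2, 4]
unit clause [-1] forces x1=F; simplify:
  satisfied 1 clause(s); 0 remain; assigned so far: [1, 2, 4]

Answer: x1=F x2=T x4=F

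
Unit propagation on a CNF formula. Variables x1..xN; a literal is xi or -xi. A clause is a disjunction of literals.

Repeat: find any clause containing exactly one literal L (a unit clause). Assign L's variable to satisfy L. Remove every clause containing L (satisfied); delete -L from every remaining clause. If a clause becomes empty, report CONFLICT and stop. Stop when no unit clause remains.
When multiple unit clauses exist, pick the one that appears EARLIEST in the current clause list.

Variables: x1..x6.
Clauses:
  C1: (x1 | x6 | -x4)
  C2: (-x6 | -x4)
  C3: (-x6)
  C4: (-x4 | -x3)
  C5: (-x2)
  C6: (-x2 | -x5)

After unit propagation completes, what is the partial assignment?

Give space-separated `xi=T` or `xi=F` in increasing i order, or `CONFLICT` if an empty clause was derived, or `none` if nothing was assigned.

unit clause [-6] forces x6=F; simplify:
  drop 6 from [1, 6, -4] -> [1, -4]
  satisfied 2 clause(s); 4 remain; assigned so far: [6]
unit clause [-2] forces x2=F; simplify:
  satisfied 2 clause(s); 2 remain; assigned so far: [2, 6]

Answer: x2=F x6=F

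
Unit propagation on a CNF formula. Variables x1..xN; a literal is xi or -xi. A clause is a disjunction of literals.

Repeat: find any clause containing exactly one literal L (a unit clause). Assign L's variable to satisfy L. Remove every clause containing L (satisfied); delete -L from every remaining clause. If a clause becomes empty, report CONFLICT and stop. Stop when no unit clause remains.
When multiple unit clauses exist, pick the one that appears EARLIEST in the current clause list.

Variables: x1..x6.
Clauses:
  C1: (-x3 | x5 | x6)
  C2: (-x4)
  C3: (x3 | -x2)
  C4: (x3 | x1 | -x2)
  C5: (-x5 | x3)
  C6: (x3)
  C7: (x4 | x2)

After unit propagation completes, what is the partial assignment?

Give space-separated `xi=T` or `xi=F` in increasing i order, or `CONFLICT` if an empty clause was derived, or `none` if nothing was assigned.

unit clause [-4] forces x4=F; simplify:
  drop 4 from [4, 2] -> [2]
  satisfied 1 clause(s); 6 remain; assigned so far: [4]
unit clause [3] forces x3=T; simplify:
  drop -3 from [-3, 5, 6] -> [5, 6]
  satisfied 4 clause(s); 2 remain; assigned so far: [3, 4]
unit clause [2] forces x2=T; simplify:
  satisfied 1 clause(s); 1 remain; assigned so far: [2, 3, 4]

Answer: x2=T x3=T x4=F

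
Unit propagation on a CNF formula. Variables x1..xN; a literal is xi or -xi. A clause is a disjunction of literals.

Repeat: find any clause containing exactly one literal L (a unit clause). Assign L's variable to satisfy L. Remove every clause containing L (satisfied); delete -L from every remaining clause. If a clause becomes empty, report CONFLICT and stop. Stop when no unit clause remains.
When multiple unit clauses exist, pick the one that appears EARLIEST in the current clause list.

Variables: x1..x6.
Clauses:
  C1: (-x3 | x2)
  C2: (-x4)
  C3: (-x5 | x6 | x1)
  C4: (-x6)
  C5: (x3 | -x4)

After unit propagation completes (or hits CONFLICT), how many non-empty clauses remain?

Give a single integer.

unit clause [-4] forces x4=F; simplify:
  satisfied 2 clause(s); 3 remain; assigned so far: [4]
unit clause [-6] forces x6=F; simplify:
  drop 6 from [-5, 6, 1] -> [-5, 1]
  satisfied 1 clause(s); 2 remain; assigned so far: [4, 6]

Answer: 2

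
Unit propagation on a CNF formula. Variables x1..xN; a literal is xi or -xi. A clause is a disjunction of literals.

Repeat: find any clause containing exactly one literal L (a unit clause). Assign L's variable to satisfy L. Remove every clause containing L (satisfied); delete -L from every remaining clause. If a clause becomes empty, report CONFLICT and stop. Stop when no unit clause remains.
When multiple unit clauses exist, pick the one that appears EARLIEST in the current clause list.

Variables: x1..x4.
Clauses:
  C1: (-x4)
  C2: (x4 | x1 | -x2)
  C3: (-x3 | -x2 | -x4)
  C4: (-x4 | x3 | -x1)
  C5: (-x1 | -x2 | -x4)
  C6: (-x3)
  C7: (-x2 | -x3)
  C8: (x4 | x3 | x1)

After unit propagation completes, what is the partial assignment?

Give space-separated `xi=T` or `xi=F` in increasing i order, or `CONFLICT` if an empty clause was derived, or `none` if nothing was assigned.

unit clause [-4] forces x4=F; simplify:
  drop 4 from [4, 1, -2] -> [1, -2]
  drop 4 from [4, 3, 1] -> [3, 1]
  satisfied 4 clause(s); 4 remain; assigned so far: [4]
unit clause [-3] forces x3=F; simplify:
  drop 3 from [3, 1] -> [1]
  satisfied 2 clause(s); 2 remain; assigned so far: [3, 4]
unit clause [1] forces x1=T; simplify:
  satisfied 2 clause(s); 0 remain; assigned so far: [1, 3, 4]

Answer: x1=T x3=F x4=F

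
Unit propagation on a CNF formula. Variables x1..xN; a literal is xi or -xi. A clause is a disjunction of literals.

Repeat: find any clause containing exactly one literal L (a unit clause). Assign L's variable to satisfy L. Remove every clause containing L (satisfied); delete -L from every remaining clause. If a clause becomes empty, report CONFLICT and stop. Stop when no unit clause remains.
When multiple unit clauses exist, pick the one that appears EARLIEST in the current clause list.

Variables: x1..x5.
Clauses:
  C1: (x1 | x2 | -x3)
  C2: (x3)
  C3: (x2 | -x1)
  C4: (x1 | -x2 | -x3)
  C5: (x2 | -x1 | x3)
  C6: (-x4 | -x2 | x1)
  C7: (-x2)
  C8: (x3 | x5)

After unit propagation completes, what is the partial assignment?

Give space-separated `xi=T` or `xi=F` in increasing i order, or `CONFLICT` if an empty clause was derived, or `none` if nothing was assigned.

Answer: CONFLICT

Derivation:
unit clause [3] forces x3=T; simplify:
  drop -3 from [1, 2, -3] -> [1, 2]
  drop -3 from [1, -2, -3] -> [1, -2]
  satisfied 3 clause(s); 5 remain; assigned so far: [3]
unit clause [-2] forces x2=F; simplify:
  drop 2 from [1, 2] -> [1]
  drop 2 from [2, -1] -> [-1]
  satisfied 3 clause(s); 2 remain; assigned so far: [2, 3]
unit clause [1] forces x1=T; simplify:
  drop -1 from [-1] -> [] (empty!)
  satisfied 1 clause(s); 1 remain; assigned so far: [1, 2, 3]
CONFLICT (empty clause)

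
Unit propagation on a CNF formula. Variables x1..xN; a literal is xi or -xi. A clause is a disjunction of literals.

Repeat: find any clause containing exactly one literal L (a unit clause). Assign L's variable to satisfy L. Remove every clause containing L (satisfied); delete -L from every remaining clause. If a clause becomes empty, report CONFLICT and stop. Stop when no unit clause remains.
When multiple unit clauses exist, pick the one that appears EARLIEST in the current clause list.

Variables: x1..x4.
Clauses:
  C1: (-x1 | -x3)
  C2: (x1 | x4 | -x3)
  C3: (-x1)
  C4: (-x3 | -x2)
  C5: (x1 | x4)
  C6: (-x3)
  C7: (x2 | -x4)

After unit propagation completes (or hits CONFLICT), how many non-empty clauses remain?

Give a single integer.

Answer: 0

Derivation:
unit clause [-1] forces x1=F; simplify:
  drop 1 from [1, 4, -3] -> [4, -3]
  drop 1 from [1, 4] -> [4]
  satisfied 2 clause(s); 5 remain; assigned so far: [1]
unit clause [4] forces x4=T; simplify:
  drop -4 from [2, -4] -> [2]
  satisfied 2 clause(s); 3 remain; assigned so far: [1, 4]
unit clause [-3] forces x3=F; simplify:
  satisfied 2 clause(s); 1 remain; assigned so far: [1, 3, 4]
unit clause [2] forces x2=T; simplify:
  satisfied 1 clause(s); 0 remain; assigned so far: [1, 2, 3, 4]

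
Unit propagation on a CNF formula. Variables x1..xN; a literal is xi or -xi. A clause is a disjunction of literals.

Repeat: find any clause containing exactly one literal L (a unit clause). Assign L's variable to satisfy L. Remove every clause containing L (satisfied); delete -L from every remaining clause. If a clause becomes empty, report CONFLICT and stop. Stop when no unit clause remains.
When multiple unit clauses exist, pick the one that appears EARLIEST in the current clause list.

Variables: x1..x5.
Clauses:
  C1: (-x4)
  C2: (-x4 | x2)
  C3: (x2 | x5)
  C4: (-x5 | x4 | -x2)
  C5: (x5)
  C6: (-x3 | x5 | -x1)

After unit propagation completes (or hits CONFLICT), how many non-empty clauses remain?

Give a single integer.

unit clause [-4] forces x4=F; simplify:
  drop 4 from [-5, 4, -2] -> [-5, -2]
  satisfied 2 clause(s); 4 remain; assigned so far: [4]
unit clause [5] forces x5=T; simplify:
  drop -5 from [-5, -2] -> [-2]
  satisfied 3 clause(s); 1 remain; assigned so far: [4, 5]
unit clause [-2] forces x2=F; simplify:
  satisfied 1 clause(s); 0 remain; assigned so far: [2, 4, 5]

Answer: 0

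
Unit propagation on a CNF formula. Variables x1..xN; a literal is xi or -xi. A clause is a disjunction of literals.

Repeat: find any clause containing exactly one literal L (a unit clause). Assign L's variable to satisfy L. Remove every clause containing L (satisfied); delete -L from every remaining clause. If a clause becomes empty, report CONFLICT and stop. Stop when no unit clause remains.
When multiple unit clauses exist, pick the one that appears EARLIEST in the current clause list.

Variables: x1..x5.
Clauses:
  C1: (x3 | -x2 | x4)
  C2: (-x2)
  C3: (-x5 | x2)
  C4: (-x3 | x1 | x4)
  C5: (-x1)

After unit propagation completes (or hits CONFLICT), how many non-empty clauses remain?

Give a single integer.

unit clause [-2] forces x2=F; simplify:
  drop 2 from [-5, 2] -> [-5]
  satisfied 2 clause(s); 3 remain; assigned so far: [2]
unit clause [-5] forces x5=F; simplify:
  satisfied 1 clause(s); 2 remain; assigned so far: [2, 5]
unit clause [-1] forces x1=F; simplify:
  drop 1 from [-3, 1, 4] -> [-3, 4]
  satisfied 1 clause(s); 1 remain; assigned so far: [1, 2, 5]

Answer: 1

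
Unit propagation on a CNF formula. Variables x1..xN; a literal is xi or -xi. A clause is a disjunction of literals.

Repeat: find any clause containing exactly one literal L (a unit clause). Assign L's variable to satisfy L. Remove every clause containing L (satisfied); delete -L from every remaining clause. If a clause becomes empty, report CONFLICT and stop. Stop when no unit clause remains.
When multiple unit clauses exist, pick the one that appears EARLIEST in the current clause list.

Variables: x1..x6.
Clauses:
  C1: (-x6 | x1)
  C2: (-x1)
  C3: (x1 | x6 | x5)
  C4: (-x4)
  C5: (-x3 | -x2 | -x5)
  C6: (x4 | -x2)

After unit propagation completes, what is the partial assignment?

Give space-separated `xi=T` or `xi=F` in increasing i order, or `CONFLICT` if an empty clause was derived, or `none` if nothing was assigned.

unit clause [-1] forces x1=F; simplify:
  drop 1 from [-6, 1] -> [-6]
  drop 1 from [1, 6, 5] -> [6, 5]
  satisfied 1 clause(s); 5 remain; assigned so far: [1]
unit clause [-6] forces x6=F; simplify:
  drop 6 from [6, 5] -> [5]
  satisfied 1 clause(s); 4 remain; assigned so far: [1, 6]
unit clause [5] forces x5=T; simplify:
  drop -5 from [-3, -2, -5] -> [-3, -2]
  satisfied 1 clause(s); 3 remain; assigned so far: [1, 5, 6]
unit clause [-4] forces x4=F; simplify:
  drop 4 from [4, -2] -> [-2]
  satisfied 1 clause(s); 2 remain; assigned so far: [1, 4, 5, 6]
unit clause [-2] forces x2=F; simplify:
  satisfied 2 clause(s); 0 remain; assigned so far: [1, 2, 4, 5, 6]

Answer: x1=F x2=F x4=F x5=T x6=F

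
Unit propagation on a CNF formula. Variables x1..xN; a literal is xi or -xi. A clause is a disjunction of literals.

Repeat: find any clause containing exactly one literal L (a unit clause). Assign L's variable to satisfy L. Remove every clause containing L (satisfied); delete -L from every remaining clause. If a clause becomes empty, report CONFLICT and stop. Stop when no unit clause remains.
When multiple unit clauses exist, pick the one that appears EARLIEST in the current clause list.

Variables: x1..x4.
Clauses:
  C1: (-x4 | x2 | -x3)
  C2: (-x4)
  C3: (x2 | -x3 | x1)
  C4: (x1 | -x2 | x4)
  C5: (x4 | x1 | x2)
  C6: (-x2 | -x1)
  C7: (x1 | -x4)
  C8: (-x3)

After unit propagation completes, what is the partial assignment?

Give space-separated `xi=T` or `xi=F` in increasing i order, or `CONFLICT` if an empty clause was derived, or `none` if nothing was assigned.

unit clause [-4] forces x4=F; simplify:
  drop 4 from [1, -2, 4] -> [1, -2]
  drop 4 from [4, 1, 2] -> [1, 2]
  satisfied 3 clause(s); 5 remain; assigned so far: [4]
unit clause [-3] forces x3=F; simplify:
  satisfied 2 clause(s); 3 remain; assigned so far: [3, 4]

Answer: x3=F x4=F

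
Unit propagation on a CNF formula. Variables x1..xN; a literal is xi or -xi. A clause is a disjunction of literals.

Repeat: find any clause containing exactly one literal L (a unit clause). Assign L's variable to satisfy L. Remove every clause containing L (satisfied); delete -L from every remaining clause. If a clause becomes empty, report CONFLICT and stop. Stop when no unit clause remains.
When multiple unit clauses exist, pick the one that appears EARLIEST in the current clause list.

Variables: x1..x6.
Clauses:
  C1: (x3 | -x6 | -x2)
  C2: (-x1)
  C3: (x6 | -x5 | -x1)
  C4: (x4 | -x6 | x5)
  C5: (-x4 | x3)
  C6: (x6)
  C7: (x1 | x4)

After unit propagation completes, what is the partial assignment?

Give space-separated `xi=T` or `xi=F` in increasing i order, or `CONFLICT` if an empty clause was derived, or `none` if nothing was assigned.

unit clause [-1] forces x1=F; simplify:
  drop 1 from [1, 4] -> [4]
  satisfied 2 clause(s); 5 remain; assigned so far: [1]
unit clause [6] forces x6=T; simplify:
  drop -6 from [3, -6, -2] -> [3, -2]
  drop -6 from [4, -6, 5] -> [4, 5]
  satisfied 1 clause(s); 4 remain; assigned so far: [1, 6]
unit clause [4] forces x4=T; simplify:
  drop -4 from [-4, 3] -> [3]
  satisfied 2 clause(s); 2 remain; assigned so far: [1, 4, 6]
unit clause [3] forces x3=T; simplify:
  satisfied 2 clause(s); 0 remain; assigned so far: [1, 3, 4, 6]

Answer: x1=F x3=T x4=T x6=T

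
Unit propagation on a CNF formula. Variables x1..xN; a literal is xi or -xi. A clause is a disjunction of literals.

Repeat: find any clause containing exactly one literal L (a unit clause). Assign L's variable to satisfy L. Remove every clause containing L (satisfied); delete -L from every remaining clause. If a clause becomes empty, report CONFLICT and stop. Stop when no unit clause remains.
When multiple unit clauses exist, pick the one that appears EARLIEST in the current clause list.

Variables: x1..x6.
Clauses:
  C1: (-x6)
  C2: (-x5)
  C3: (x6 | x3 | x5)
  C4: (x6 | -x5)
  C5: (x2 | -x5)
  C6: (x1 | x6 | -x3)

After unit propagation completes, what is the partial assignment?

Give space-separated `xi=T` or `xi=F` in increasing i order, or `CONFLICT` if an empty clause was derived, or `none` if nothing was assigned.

unit clause [-6] forces x6=F; simplify:
  drop 6 from [6, 3, 5] -> [3, 5]
  drop 6 from [6, -5] -> [-5]
  drop 6 from [1, 6, -3] -> [1, -3]
  satisfied 1 clause(s); 5 remain; assigned so far: [6]
unit clause [-5] forces x5=F; simplify:
  drop 5 from [3, 5] -> [3]
  satisfied 3 clause(s); 2 remain; assigned so far: [5, 6]
unit clause [3] forces x3=T; simplify:
  drop -3 from [1, -3] -> [1]
  satisfied 1 clause(s); 1 remain; assigned so far: [3, 5, 6]
unit clause [1] forces x1=T; simplify:
  satisfied 1 clause(s); 0 remain; assigned so far: [1, 3, 5, 6]

Answer: x1=T x3=T x5=F x6=F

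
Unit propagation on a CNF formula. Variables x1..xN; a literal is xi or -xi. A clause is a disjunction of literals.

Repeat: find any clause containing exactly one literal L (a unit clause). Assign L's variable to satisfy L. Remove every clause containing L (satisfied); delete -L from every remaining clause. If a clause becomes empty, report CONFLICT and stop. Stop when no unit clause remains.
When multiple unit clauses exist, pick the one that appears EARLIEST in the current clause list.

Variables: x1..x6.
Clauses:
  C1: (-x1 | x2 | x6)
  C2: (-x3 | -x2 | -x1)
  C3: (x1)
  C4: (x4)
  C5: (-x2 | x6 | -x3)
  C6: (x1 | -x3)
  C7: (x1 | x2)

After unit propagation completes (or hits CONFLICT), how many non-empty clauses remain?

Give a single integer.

unit clause [1] forces x1=T; simplify:
  drop -1 from [-1, 2, 6] -> [2, 6]
  drop -1 from [-3, -2, -1] -> [-3, -2]
  satisfied 3 clause(s); 4 remain; assigned so far: [1]
unit clause [4] forces x4=T; simplify:
  satisfied 1 clause(s); 3 remain; assigned so far: [1, 4]

Answer: 3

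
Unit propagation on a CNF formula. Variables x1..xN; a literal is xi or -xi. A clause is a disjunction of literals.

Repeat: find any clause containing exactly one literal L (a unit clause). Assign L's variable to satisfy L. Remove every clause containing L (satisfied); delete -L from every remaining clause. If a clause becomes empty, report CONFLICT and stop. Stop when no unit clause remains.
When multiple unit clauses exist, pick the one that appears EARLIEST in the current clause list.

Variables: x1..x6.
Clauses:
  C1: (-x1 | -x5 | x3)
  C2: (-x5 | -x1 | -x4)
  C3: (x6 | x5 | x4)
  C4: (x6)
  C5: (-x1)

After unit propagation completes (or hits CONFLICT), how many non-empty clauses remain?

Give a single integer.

Answer: 0

Derivation:
unit clause [6] forces x6=T; simplify:
  satisfied 2 clause(s); 3 remain; assigned so far: [6]
unit clause [-1] forces x1=F; simplify:
  satisfied 3 clause(s); 0 remain; assigned so far: [1, 6]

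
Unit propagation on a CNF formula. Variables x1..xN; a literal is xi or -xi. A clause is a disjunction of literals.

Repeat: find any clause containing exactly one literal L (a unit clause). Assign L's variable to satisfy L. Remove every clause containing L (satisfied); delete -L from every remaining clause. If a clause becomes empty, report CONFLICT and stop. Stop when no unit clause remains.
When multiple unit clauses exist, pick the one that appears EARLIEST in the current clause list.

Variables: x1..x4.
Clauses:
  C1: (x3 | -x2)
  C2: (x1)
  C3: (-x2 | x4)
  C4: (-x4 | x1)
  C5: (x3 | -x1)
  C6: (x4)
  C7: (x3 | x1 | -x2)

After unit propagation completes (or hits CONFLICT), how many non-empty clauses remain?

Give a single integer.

Answer: 0

Derivation:
unit clause [1] forces x1=T; simplify:
  drop -1 from [3, -1] -> [3]
  satisfied 3 clause(s); 4 remain; assigned so far: [1]
unit clause [3] forces x3=T; simplify:
  satisfied 2 clause(s); 2 remain; assigned so far: [1, 3]
unit clause [4] forces x4=T; simplify:
  satisfied 2 clause(s); 0 remain; assigned so far: [1, 3, 4]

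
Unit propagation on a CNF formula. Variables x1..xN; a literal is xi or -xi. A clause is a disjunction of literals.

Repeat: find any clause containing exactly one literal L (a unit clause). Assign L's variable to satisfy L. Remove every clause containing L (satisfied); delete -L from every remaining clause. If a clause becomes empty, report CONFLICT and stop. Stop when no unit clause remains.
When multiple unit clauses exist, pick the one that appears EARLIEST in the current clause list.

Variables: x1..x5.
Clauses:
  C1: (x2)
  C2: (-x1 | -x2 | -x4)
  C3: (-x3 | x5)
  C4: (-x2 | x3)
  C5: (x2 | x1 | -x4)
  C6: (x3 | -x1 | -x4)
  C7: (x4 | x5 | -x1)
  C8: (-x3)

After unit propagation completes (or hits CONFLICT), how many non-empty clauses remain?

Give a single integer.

Answer: 3

Derivation:
unit clause [2] forces x2=T; simplify:
  drop -2 from [-1, -2, -4] -> [-1, -4]
  drop -2 from [-2, 3] -> [3]
  satisfied 2 clause(s); 6 remain; assigned so far: [2]
unit clause [3] forces x3=T; simplify:
  drop -3 from [-3, 5] -> [5]
  drop -3 from [-3] -> [] (empty!)
  satisfied 2 clause(s); 4 remain; assigned so far: [2, 3]
CONFLICT (empty clause)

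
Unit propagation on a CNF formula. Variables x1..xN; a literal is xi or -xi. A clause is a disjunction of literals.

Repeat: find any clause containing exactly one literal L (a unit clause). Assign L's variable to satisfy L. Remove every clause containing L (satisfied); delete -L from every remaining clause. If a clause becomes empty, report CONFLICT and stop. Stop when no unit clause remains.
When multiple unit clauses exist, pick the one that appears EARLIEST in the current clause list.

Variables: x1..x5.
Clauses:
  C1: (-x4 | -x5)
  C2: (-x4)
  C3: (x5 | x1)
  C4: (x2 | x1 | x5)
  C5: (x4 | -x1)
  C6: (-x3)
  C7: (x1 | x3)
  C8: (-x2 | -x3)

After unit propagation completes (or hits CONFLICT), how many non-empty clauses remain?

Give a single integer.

Answer: 0

Derivation:
unit clause [-4] forces x4=F; simplify:
  drop 4 from [4, -1] -> [-1]
  satisfied 2 clause(s); 6 remain; assigned so far: [4]
unit clause [-1] forces x1=F; simplify:
  drop 1 from [5, 1] -> [5]
  drop 1 from [2, 1, 5] -> [2, 5]
  drop 1 from [1, 3] -> [3]
  satisfied 1 clause(s); 5 remain; assigned so far: [1, 4]
unit clause [5] forces x5=T; simplify:
  satisfied 2 clause(s); 3 remain; assigned so far: [1, 4, 5]
unit clause [-3] forces x3=F; simplify:
  drop 3 from [3] -> [] (empty!)
  satisfied 2 clause(s); 1 remain; assigned so far: [1, 3, 4, 5]
CONFLICT (empty clause)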